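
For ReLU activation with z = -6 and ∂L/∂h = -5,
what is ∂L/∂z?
∂L/∂z = 0

h = ReLU(-6) = 0
Since z < 0: ∂h/∂z = 0
∂L/∂z = ∂L/∂h · ∂h/∂z = -5 × 0 = 0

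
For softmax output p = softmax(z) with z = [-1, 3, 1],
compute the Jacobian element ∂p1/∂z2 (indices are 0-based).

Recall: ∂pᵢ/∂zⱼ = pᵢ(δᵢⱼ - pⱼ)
∂p1/∂z2 = -0.1017

p = softmax(z) = [0.01588, 0.8668, 0.1173]
p1 = 0.8668, p2 = 0.1173

∂p1/∂z2 = -p1 × p2 = -0.8668 × 0.1173 = -0.1017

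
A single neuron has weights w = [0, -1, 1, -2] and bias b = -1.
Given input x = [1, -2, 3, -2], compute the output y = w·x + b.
y = 8

y = (0)(1) + (-1)(-2) + (1)(3) + (-2)(-2) + -1 = 8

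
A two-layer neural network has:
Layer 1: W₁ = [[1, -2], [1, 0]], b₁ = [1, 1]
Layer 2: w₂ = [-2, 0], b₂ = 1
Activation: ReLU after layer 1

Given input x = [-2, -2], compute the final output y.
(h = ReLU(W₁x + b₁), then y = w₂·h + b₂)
y = -5

Layer 1 pre-activation: z₁ = [3, -1]
After ReLU: h = [3, 0]
Layer 2 output: y = -2×3 + 0×0 + 1 = -5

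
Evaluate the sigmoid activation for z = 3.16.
0.9593

sigmoid(3.16) = 1/(1 + e^(-3.16)) = 1/(1 + 0.04243) = 0.9593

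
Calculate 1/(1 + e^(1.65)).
0.1611

sigmoid(-1.65) = 1/(1 + e^(1.65)) = 1/(1 + 5.207) = 0.1611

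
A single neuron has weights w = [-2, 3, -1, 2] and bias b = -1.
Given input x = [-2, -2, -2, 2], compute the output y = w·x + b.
y = 3

y = (-2)(-2) + (3)(-2) + (-1)(-2) + (2)(2) + -1 = 3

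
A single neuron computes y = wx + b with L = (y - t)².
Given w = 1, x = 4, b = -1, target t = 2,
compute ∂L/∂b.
∂L/∂b = 2

y = wx + b = (1)(4) + -1 = 3
∂L/∂y = 2(y - t) = 2(3 - 2) = 2
∂y/∂b = 1
∂L/∂b = ∂L/∂y · ∂y/∂b = 2 × 1 = 2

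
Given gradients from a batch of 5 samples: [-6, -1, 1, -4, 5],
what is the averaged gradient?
Average gradient = -1

Average = (1/5)(-6 + -1 + 1 + -4 + 5) = -5/5 = -1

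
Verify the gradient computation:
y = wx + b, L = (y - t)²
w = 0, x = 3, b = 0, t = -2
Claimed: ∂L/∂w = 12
Correct

y = (0)(3) + 0 = 0
∂L/∂y = 2(y - t) = 2(0 - -2) = 4
∂y/∂w = x = 3
∂L/∂w = 4 × 3 = 12

Claimed value: 12
Correct: The correct gradient is 12.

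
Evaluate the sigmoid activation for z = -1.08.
0.2535

sigmoid(-1.08) = 1/(1 + e^(1.08)) = 1/(1 + 2.945) = 0.2535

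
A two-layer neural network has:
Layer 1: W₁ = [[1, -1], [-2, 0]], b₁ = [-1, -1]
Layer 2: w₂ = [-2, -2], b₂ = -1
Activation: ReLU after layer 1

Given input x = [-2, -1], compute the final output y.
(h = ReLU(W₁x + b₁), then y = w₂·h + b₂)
y = -7

Layer 1 pre-activation: z₁ = [-2, 3]
After ReLU: h = [0, 3]
Layer 2 output: y = -2×0 + -2×3 + -1 = -7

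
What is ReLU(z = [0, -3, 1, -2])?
h = [0, 0, 1, 0]

ReLU applied element-wise: max(0,0)=0, max(0,-3)=0, max(0,1)=1, max(0,-2)=0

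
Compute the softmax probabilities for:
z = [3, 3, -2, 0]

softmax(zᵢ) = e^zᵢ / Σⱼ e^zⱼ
p = [0.4863, 0.4863, 0.0033, 0.0242]

exp(z) = [20.09, 20.09, 0.1353, 1]
Sum = 41.31
p = [0.4863, 0.4863, 0.0033, 0.0242]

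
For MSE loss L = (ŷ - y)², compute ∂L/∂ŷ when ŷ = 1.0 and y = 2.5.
∂L/∂ŷ = -3.0

∂L/∂ŷ = 2(ŷ - y) = 2(1.0 - 2.5) = 2(-1.5) = -3.0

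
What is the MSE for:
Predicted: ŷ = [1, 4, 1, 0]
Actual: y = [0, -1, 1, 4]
MSE = 10.5

MSE = (1/4)((1-0)² + (4--1)² + (1-1)² + (0-4)²) = (1/4)(1 + 25 + 0 + 16) = 10.5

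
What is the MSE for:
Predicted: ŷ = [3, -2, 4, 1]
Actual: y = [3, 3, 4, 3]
MSE = 7.25

MSE = (1/4)((3-3)² + (-2-3)² + (4-4)² + (1-3)²) = (1/4)(0 + 25 + 0 + 4) = 7.25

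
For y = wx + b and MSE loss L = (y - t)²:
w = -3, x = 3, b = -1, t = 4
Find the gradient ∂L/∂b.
∂L/∂b = -28

y = wx + b = (-3)(3) + -1 = -10
∂L/∂y = 2(y - t) = 2(-10 - 4) = -28
∂y/∂b = 1
∂L/∂b = ∂L/∂y · ∂y/∂b = -28 × 1 = -28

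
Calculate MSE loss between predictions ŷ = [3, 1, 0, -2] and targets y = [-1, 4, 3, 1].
MSE = 10.75

MSE = (1/4)((3--1)² + (1-4)² + (0-3)² + (-2-1)²) = (1/4)(16 + 9 + 9 + 9) = 10.75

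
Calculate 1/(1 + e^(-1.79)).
0.8569

sigmoid(1.79) = 1/(1 + e^(-1.79)) = 1/(1 + 0.167) = 0.8569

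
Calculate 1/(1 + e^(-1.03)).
0.7369

sigmoid(1.03) = 1/(1 + e^(-1.03)) = 1/(1 + 0.357) = 0.7369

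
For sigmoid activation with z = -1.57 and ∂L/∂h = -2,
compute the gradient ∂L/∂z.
∂L/∂z = -0.2851

σ(-1.57) = 0.1722
σ'(-1.57) = σ(-1.57)(1 - σ(-1.57)) = 0.1722 × 0.8278 = 0.1426
∂L/∂z = ∂L/∂h · σ'(z) = -2 × 0.1426 = -0.2851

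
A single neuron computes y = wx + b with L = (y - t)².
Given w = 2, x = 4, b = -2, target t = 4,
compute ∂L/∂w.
∂L/∂w = 16

y = wx + b = (2)(4) + -2 = 6
∂L/∂y = 2(y - t) = 2(6 - 4) = 4
∂y/∂w = x = 4
∂L/∂w = ∂L/∂y · ∂y/∂w = 4 × 4 = 16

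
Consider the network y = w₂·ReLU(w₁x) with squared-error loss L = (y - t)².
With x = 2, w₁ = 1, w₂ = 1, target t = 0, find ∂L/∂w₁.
∂L/∂w₁ = 8

Forward pass:
z = w₁x = 1×2 = 2
h = ReLU(2) = 2
y = w₂h = 1×2 = 2

Backward pass:
∂L/∂y = 2(y - t) = 2(2 - 0) = 4
∂y/∂h = w₂ = 1
∂h/∂z = 1 (ReLU derivative)
∂z/∂w₁ = x = 2

∂L/∂w₁ = 4 × 1 × 1 × 2 = 8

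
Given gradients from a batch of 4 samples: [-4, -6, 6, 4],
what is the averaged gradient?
Average gradient = 0

Average = (1/4)(-4 + -6 + 6 + 4) = 0/4 = 0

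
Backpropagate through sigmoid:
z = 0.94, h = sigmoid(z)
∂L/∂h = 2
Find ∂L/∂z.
∂L/∂z = 0.404

σ(0.94) = 0.7191
σ'(0.94) = σ(0.94)(1 - σ(0.94)) = 0.7191 × 0.2809 = 0.202
∂L/∂z = ∂L/∂h · σ'(z) = 2 × 0.202 = 0.404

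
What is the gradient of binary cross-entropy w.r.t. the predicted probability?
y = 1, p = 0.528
∂L/∂p = -1.894

∂L/∂p = -y/p + (1-y)/(1-p) = -1/0.528 + 0 = -1.894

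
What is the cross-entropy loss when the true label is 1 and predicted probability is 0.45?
L = 0.7985

L = -1·log(0.45) - 0·log(0.55) = -log(0.45) = 0.7985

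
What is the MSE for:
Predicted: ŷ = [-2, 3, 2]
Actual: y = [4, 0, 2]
MSE = 15

MSE = (1/3)((-2-4)² + (3-0)² + (2-2)²) = (1/3)(36 + 9 + 0) = 15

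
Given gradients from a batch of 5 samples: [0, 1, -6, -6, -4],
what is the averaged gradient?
Average gradient = -3

Average = (1/5)(0 + 1 + -6 + -6 + -4) = -15/5 = -3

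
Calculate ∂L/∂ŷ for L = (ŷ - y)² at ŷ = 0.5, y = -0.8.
∂L/∂ŷ = 2.6

∂L/∂ŷ = 2(ŷ - y) = 2(0.5 - -0.8) = 2(1.3) = 2.6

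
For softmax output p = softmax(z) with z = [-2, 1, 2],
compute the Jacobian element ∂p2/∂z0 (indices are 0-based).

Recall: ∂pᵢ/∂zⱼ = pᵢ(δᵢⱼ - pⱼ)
∂p2/∂z0 = -0.009532

p = softmax(z) = [0.01321, 0.2654, 0.7214]
p2 = 0.7214, p0 = 0.01321

∂p2/∂z0 = -p2 × p0 = -0.7214 × 0.01321 = -0.009532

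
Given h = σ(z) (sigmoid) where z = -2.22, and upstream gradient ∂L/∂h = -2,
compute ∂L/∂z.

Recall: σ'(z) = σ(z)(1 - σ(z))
∂L/∂z = -0.1767

σ(-2.22) = 0.09797
σ'(-2.22) = σ(-2.22)(1 - σ(-2.22)) = 0.09797 × 0.902 = 0.08837
∂L/∂z = ∂L/∂h · σ'(z) = -2 × 0.08837 = -0.1767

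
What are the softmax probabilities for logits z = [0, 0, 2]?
p = [0.1065, 0.1065, 0.787]

exp(z) = [1, 1, 7.389]
Sum = 9.389
p = [0.1065, 0.1065, 0.787]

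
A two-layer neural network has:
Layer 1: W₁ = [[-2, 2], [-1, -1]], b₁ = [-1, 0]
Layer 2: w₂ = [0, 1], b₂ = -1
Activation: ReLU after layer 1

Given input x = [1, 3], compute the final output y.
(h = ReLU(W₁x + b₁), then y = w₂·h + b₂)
y = -1

Layer 1 pre-activation: z₁ = [3, -4]
After ReLU: h = [3, 0]
Layer 2 output: y = 0×3 + 1×0 + -1 = -1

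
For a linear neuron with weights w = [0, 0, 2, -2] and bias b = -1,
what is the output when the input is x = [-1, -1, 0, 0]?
y = -1

y = (0)(-1) + (0)(-1) + (2)(0) + (-2)(0) + -1 = -1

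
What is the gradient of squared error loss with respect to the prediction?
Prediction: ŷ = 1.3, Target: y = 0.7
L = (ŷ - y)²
∂L/∂ŷ = 1.2

∂L/∂ŷ = 2(ŷ - y) = 2(1.3 - 0.7) = 2(0.6) = 1.2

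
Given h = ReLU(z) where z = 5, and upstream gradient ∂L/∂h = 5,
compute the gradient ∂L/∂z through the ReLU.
∂L/∂z = 5

h = ReLU(5) = 5
Since z > 0: ∂h/∂z = 1
∂L/∂z = ∂L/∂h · ∂h/∂z = 5 × 1 = 5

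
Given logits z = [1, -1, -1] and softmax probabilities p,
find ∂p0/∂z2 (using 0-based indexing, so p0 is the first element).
∂p0/∂z2 = -0.08382

p = softmax(z) = [0.787, 0.1065, 0.1065]
p0 = 0.787, p2 = 0.1065

∂p0/∂z2 = -p0 × p2 = -0.787 × 0.1065 = -0.08382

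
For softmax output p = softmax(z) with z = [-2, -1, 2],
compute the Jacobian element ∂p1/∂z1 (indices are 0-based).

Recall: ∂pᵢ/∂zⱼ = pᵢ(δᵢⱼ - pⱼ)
∂p1/∂z1 = 0.04444

p = softmax(z) = [0.01715, 0.04661, 0.9362]
p1 = 0.04661

∂p1/∂z1 = p1(1 - p1) = 0.04661 × (1 - 0.04661) = 0.04444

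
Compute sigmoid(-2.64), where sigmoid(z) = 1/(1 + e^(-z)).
0.06661

sigmoid(-2.64) = 1/(1 + e^(2.64)) = 1/(1 + 14.01) = 0.06661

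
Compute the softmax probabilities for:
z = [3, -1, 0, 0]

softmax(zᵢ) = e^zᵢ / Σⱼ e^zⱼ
p = [0.8945, 0.0164, 0.0445, 0.0445]

exp(z) = [20.09, 0.3679, 1, 1]
Sum = 22.45
p = [0.8945, 0.0164, 0.0445, 0.0445]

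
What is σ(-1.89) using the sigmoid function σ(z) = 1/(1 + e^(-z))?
0.1312

sigmoid(-1.89) = 1/(1 + e^(1.89)) = 1/(1 + 6.619) = 0.1312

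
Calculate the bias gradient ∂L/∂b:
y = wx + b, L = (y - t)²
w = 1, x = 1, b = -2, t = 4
∂L/∂b = -10

y = wx + b = (1)(1) + -2 = -1
∂L/∂y = 2(y - t) = 2(-1 - 4) = -10
∂y/∂b = 1
∂L/∂b = ∂L/∂y · ∂y/∂b = -10 × 1 = -10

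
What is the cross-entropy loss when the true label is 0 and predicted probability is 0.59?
L = 0.8916

L = -0·log(0.59) - 1·log(0.41) = -log(0.41) = 0.8916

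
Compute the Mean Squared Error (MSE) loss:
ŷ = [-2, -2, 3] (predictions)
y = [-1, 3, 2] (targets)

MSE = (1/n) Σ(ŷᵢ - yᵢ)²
MSE = 9

MSE = (1/3)((-2--1)² + (-2-3)² + (3-2)²) = (1/3)(1 + 25 + 1) = 9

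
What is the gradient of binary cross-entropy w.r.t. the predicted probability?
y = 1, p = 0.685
∂L/∂p = -1.46

∂L/∂p = -y/p + (1-y)/(1-p) = -1/0.685 + 0 = -1.46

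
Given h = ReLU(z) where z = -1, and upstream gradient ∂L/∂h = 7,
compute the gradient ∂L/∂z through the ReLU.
∂L/∂z = 0

h = ReLU(-1) = 0
Since z < 0: ∂h/∂z = 0
∂L/∂z = ∂L/∂h · ∂h/∂z = 7 × 0 = 0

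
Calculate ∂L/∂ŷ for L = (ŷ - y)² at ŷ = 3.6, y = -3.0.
∂L/∂ŷ = 13.2

∂L/∂ŷ = 2(ŷ - y) = 2(3.6 - -3.0) = 2(6.6) = 13.2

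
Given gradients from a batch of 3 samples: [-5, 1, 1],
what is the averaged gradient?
Average gradient = -1

Average = (1/3)(-5 + 1 + 1) = -3/3 = -1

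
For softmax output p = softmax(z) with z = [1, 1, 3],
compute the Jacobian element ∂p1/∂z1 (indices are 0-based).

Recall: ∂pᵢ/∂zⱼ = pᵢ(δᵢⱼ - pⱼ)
∂p1/∂z1 = 0.09516

p = softmax(z) = [0.1065, 0.1065, 0.787]
p1 = 0.1065

∂p1/∂z1 = p1(1 - p1) = 0.1065 × (1 - 0.1065) = 0.09516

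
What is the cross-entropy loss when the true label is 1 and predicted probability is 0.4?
L = 0.9163

L = -1·log(0.4) - 0·log(0.6) = -log(0.4) = 0.9163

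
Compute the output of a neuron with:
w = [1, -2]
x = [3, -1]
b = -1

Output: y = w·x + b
y = 4

y = (1)(3) + (-2)(-1) + -1 = 4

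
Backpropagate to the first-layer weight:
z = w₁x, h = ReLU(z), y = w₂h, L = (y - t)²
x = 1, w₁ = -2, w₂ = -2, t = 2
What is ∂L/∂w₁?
∂L/∂w₁ = 0

Forward pass:
z = w₁x = -2×1 = -2
h = ReLU(-2) = 0
y = w₂h = -2×0 = 0

Backward pass:
∂L/∂y = 2(y - t) = 2(0 - 2) = -4
∂y/∂h = w₂ = -2
∂h/∂z = 0 (ReLU derivative)
∂z/∂w₁ = x = 1

∂L/∂w₁ = -4 × -2 × 0 × 1 = 0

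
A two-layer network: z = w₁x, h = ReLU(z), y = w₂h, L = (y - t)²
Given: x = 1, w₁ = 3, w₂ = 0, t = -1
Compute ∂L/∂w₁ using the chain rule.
∂L/∂w₁ = 0

Forward pass:
z = w₁x = 3×1 = 3
h = ReLU(3) = 3
y = w₂h = 0×3 = 0

Backward pass:
∂L/∂y = 2(y - t) = 2(0 - -1) = 2
∂y/∂h = w₂ = 0
∂h/∂z = 1 (ReLU derivative)
∂z/∂w₁ = x = 1

∂L/∂w₁ = 2 × 0 × 1 × 1 = 0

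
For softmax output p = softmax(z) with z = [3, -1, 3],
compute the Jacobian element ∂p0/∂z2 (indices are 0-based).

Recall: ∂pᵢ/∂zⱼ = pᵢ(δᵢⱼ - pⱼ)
∂p0/∂z2 = -0.2455

p = softmax(z) = [0.4955, 0.009075, 0.4955]
p0 = 0.4955, p2 = 0.4955

∂p0/∂z2 = -p0 × p2 = -0.4955 × 0.4955 = -0.2455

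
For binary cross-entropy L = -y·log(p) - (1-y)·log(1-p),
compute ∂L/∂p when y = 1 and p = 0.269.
∂L/∂p = -3.717

∂L/∂p = -y/p + (1-y)/(1-p) = -1/0.269 + 0 = -3.717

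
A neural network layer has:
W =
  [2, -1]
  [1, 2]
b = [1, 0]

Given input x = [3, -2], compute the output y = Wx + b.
y = [9, -1]

Wx = [2×3 + -1×-2, 1×3 + 2×-2]
   = [8, -1]
y = Wx + b = [8 + 1, -1 + 0] = [9, -1]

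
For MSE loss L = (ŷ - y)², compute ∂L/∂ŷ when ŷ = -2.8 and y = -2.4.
∂L/∂ŷ = -0.8

∂L/∂ŷ = 2(ŷ - y) = 2(-2.8 - -2.4) = 2(-0.4) = -0.8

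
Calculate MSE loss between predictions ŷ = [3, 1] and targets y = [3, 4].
MSE = 4.5

MSE = (1/2)((3-3)² + (1-4)²) = (1/2)(0 + 9) = 4.5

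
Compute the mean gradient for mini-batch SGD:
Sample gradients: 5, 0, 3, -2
Average gradient = 1.5

Average = (1/4)(5 + 0 + 3 + -2) = 6/4 = 1.5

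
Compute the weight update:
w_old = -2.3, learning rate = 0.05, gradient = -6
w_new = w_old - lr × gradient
w_new = -2

w_new = w - η·∂L/∂w = -2.3 - 0.05×(-6) = -2.3 - (-0.3) = -2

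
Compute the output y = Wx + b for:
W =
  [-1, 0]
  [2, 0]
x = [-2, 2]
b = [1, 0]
y = [3, -4]

Wx = [-1×-2 + 0×2, 2×-2 + 0×2]
   = [2, -4]
y = Wx + b = [2 + 1, -4 + 0] = [3, -4]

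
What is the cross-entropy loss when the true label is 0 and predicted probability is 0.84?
L = 1.833

L = -0·log(0.84) - 1·log(0.16) = -log(0.16) = 1.833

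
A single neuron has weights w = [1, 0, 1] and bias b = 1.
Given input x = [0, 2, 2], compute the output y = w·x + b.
y = 3

y = (1)(0) + (0)(2) + (1)(2) + 1 = 3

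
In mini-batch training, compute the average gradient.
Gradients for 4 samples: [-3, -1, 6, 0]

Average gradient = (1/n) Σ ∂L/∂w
Average gradient = 0.5

Average = (1/4)(-3 + -1 + 6 + 0) = 2/4 = 0.5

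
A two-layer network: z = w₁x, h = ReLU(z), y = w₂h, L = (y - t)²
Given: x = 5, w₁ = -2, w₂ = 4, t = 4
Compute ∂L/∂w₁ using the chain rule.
∂L/∂w₁ = 0

Forward pass:
z = w₁x = -2×5 = -10
h = ReLU(-10) = 0
y = w₂h = 4×0 = 0

Backward pass:
∂L/∂y = 2(y - t) = 2(0 - 4) = -8
∂y/∂h = w₂ = 4
∂h/∂z = 0 (ReLU derivative)
∂z/∂w₁ = x = 5

∂L/∂w₁ = -8 × 4 × 0 × 5 = 0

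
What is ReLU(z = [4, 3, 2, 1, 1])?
h = [4, 3, 2, 1, 1]

ReLU applied element-wise: max(0,4)=4, max(0,3)=3, max(0,2)=2, max(0,1)=1, max(0,1)=1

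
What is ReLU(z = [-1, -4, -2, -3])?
h = [0, 0, 0, 0]

ReLU applied element-wise: max(0,-1)=0, max(0,-4)=0, max(0,-2)=0, max(0,-3)=0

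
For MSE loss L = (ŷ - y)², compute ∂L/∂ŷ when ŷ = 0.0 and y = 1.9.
∂L/∂ŷ = -3.8

∂L/∂ŷ = 2(ŷ - y) = 2(0.0 - 1.9) = 2(-1.9) = -3.8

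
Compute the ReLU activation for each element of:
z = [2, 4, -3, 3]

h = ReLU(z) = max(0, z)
h = [2, 4, 0, 3]

ReLU applied element-wise: max(0,2)=2, max(0,4)=4, max(0,-3)=0, max(0,3)=3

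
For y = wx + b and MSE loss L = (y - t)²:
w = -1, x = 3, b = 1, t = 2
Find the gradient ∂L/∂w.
∂L/∂w = -24

y = wx + b = (-1)(3) + 1 = -2
∂L/∂y = 2(y - t) = 2(-2 - 2) = -8
∂y/∂w = x = 3
∂L/∂w = ∂L/∂y · ∂y/∂w = -8 × 3 = -24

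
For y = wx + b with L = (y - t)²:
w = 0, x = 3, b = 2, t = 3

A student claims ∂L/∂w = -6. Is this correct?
Correct

y = (0)(3) + 2 = 2
∂L/∂y = 2(y - t) = 2(2 - 3) = -2
∂y/∂w = x = 3
∂L/∂w = -2 × 3 = -6

Claimed value: -6
Correct: The correct gradient is -6.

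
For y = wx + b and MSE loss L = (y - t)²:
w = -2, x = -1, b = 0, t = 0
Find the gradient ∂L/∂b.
∂L/∂b = 4

y = wx + b = (-2)(-1) + 0 = 2
∂L/∂y = 2(y - t) = 2(2 - 0) = 4
∂y/∂b = 1
∂L/∂b = ∂L/∂y · ∂y/∂b = 4 × 1 = 4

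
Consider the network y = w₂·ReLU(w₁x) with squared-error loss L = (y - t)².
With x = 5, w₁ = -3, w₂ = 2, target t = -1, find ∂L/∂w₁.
∂L/∂w₁ = 0

Forward pass:
z = w₁x = -3×5 = -15
h = ReLU(-15) = 0
y = w₂h = 2×0 = 0

Backward pass:
∂L/∂y = 2(y - t) = 2(0 - -1) = 2
∂y/∂h = w₂ = 2
∂h/∂z = 0 (ReLU derivative)
∂z/∂w₁ = x = 5

∂L/∂w₁ = 2 × 2 × 0 × 5 = 0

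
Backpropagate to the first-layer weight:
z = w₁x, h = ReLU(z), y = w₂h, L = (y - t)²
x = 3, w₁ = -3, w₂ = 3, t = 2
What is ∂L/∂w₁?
∂L/∂w₁ = 0

Forward pass:
z = w₁x = -3×3 = -9
h = ReLU(-9) = 0
y = w₂h = 3×0 = 0

Backward pass:
∂L/∂y = 2(y - t) = 2(0 - 2) = -4
∂y/∂h = w₂ = 3
∂h/∂z = 0 (ReLU derivative)
∂z/∂w₁ = x = 3

∂L/∂w₁ = -4 × 3 × 0 × 3 = 0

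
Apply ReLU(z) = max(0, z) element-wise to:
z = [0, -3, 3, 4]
h = [0, 0, 3, 4]

ReLU applied element-wise: max(0,0)=0, max(0,-3)=0, max(0,3)=3, max(0,4)=4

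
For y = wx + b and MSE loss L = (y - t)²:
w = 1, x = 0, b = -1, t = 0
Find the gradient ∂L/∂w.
∂L/∂w = 0

y = wx + b = (1)(0) + -1 = -1
∂L/∂y = 2(y - t) = 2(-1 - 0) = -2
∂y/∂w = x = 0
∂L/∂w = ∂L/∂y · ∂y/∂w = -2 × 0 = 0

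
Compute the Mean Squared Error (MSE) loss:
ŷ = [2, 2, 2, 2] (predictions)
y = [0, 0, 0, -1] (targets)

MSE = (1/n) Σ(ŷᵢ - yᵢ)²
MSE = 5.25

MSE = (1/4)((2-0)² + (2-0)² + (2-0)² + (2--1)²) = (1/4)(4 + 4 + 4 + 9) = 5.25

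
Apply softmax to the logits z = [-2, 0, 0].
p = [0.0634, 0.4683, 0.4683]

exp(z) = [0.1353, 1, 1]
Sum = 2.135
p = [0.0634, 0.4683, 0.4683]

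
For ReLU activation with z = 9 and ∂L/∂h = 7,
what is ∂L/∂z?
∂L/∂z = 7

h = ReLU(9) = 9
Since z > 0: ∂h/∂z = 1
∂L/∂z = ∂L/∂h · ∂h/∂z = 7 × 1 = 7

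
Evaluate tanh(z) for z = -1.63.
-0.9261

tanh(-1.63) = (e^(-1.63) - e^(1.63))/(e^(-1.63) + e^(1.63)) = -0.9261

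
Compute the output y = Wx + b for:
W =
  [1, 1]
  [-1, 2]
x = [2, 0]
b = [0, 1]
y = [2, -1]

Wx = [1×2 + 1×0, -1×2 + 2×0]
   = [2, -2]
y = Wx + b = [2 + 0, -2 + 1] = [2, -1]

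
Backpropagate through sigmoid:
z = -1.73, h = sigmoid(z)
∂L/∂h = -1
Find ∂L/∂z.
∂L/∂z = -0.1279

σ(-1.73) = 0.1506
σ'(-1.73) = σ(-1.73)(1 - σ(-1.73)) = 0.1506 × 0.8494 = 0.1279
∂L/∂z = ∂L/∂h · σ'(z) = -1 × 0.1279 = -0.1279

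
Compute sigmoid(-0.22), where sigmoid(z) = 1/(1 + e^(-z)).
0.4452

sigmoid(-0.22) = 1/(1 + e^(0.22)) = 1/(1 + 1.246) = 0.4452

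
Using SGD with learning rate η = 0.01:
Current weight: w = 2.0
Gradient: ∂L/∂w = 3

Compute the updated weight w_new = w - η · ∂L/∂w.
w_new = 1.97

w_new = w - η·∂L/∂w = 2.0 - 0.01×(3) = 2.0 - (0.03) = 1.97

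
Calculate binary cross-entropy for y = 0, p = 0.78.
L = 1.514

L = -0·log(0.78) - 1·log(0.22) = -log(0.22) = 1.514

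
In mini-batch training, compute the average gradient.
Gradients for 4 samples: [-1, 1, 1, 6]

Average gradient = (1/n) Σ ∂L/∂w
Average gradient = 1.75

Average = (1/4)(-1 + 1 + 1 + 6) = 7/4 = 1.75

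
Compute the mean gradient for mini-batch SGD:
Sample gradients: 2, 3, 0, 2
Average gradient = 1.75

Average = (1/4)(2 + 3 + 0 + 2) = 7/4 = 1.75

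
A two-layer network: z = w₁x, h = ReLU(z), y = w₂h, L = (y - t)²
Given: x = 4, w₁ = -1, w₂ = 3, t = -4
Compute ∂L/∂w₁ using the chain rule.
∂L/∂w₁ = 0

Forward pass:
z = w₁x = -1×4 = -4
h = ReLU(-4) = 0
y = w₂h = 3×0 = 0

Backward pass:
∂L/∂y = 2(y - t) = 2(0 - -4) = 8
∂y/∂h = w₂ = 3
∂h/∂z = 0 (ReLU derivative)
∂z/∂w₁ = x = 4

∂L/∂w₁ = 8 × 3 × 0 × 4 = 0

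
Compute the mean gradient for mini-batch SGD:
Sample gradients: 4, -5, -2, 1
Average gradient = -0.5

Average = (1/4)(4 + -5 + -2 + 1) = -2/4 = -0.5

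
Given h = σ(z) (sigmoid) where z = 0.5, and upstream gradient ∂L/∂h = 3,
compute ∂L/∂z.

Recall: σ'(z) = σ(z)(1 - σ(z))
∂L/∂z = 0.705

σ(0.5) = 0.6225
σ'(0.5) = σ(0.5)(1 - σ(0.5)) = 0.6225 × 0.3775 = 0.235
∂L/∂z = ∂L/∂h · σ'(z) = 3 × 0.235 = 0.705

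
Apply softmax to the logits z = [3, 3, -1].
p = [0.4955, 0.4955, 0.0091]

exp(z) = [20.09, 20.09, 0.3679]
Sum = 40.54
p = [0.4955, 0.4955, 0.0091]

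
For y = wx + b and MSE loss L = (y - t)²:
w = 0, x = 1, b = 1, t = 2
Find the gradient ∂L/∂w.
∂L/∂w = -2

y = wx + b = (0)(1) + 1 = 1
∂L/∂y = 2(y - t) = 2(1 - 2) = -2
∂y/∂w = x = 1
∂L/∂w = ∂L/∂y · ∂y/∂w = -2 × 1 = -2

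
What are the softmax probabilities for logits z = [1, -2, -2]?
p = [0.9094, 0.0453, 0.0453]

exp(z) = [2.718, 0.1353, 0.1353]
Sum = 2.989
p = [0.9094, 0.0453, 0.0453]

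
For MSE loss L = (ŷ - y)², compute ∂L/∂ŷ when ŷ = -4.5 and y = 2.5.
∂L/∂ŷ = -14.0

∂L/∂ŷ = 2(ŷ - y) = 2(-4.5 - 2.5) = 2(-7.0) = -14.0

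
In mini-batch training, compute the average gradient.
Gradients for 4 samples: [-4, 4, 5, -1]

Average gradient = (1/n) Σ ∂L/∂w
Average gradient = 1

Average = (1/4)(-4 + 4 + 5 + -1) = 4/4 = 1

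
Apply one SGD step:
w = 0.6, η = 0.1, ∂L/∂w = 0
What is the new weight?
w_new = 0.6

w_new = w - η·∂L/∂w = 0.6 - 0.1×(0) = 0.6 - (0) = 0.6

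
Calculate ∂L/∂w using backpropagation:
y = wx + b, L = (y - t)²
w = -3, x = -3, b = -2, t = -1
∂L/∂w = -48

y = wx + b = (-3)(-3) + -2 = 7
∂L/∂y = 2(y - t) = 2(7 - -1) = 16
∂y/∂w = x = -3
∂L/∂w = ∂L/∂y · ∂y/∂w = 16 × -3 = -48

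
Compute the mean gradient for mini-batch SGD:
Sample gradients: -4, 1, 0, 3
Average gradient = 0

Average = (1/4)(-4 + 1 + 0 + 3) = 0/4 = 0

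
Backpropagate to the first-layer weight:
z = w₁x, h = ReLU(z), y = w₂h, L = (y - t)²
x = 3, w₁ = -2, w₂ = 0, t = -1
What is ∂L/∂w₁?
∂L/∂w₁ = 0

Forward pass:
z = w₁x = -2×3 = -6
h = ReLU(-6) = 0
y = w₂h = 0×0 = 0

Backward pass:
∂L/∂y = 2(y - t) = 2(0 - -1) = 2
∂y/∂h = w₂ = 0
∂h/∂z = 0 (ReLU derivative)
∂z/∂w₁ = x = 3

∂L/∂w₁ = 2 × 0 × 0 × 3 = 0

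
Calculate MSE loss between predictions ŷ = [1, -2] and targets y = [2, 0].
MSE = 2.5

MSE = (1/2)((1-2)² + (-2-0)²) = (1/2)(1 + 4) = 2.5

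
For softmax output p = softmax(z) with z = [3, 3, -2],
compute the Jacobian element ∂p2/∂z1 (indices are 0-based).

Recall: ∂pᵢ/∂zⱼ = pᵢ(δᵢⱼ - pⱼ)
∂p2/∂z1 = -0.001673

p = softmax(z) = [0.4983, 0.4983, 0.003358]
p2 = 0.003358, p1 = 0.4983

∂p2/∂z1 = -p2 × p1 = -0.003358 × 0.4983 = -0.001673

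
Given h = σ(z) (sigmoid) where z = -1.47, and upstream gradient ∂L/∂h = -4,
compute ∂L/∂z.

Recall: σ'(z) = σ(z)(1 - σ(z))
∂L/∂z = -0.608

σ(-1.47) = 0.1869
σ'(-1.47) = σ(-1.47)(1 - σ(-1.47)) = 0.1869 × 0.8131 = 0.152
∂L/∂z = ∂L/∂h · σ'(z) = -4 × 0.152 = -0.608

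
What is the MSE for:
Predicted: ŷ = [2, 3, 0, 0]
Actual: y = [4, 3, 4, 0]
MSE = 5

MSE = (1/4)((2-4)² + (3-3)² + (0-4)² + (0-0)²) = (1/4)(4 + 0 + 16 + 0) = 5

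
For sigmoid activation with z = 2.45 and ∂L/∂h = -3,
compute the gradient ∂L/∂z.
∂L/∂z = -0.2194

σ(2.45) = 0.9206
σ'(2.45) = σ(2.45)(1 - σ(2.45)) = 0.9206 × 0.07944 = 0.07313
∂L/∂z = ∂L/∂h · σ'(z) = -3 × 0.07313 = -0.2194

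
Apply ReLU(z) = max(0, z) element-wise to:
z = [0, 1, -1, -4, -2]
h = [0, 1, 0, 0, 0]

ReLU applied element-wise: max(0,0)=0, max(0,1)=1, max(0,-1)=0, max(0,-4)=0, max(0,-2)=0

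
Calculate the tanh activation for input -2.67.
-0.9905

tanh(-2.67) = (e^(-2.67) - e^(2.67))/(e^(-2.67) + e^(2.67)) = -0.9905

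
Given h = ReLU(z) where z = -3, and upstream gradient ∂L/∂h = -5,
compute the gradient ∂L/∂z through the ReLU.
∂L/∂z = 0

h = ReLU(-3) = 0
Since z < 0: ∂h/∂z = 0
∂L/∂z = ∂L/∂h · ∂h/∂z = -5 × 0 = 0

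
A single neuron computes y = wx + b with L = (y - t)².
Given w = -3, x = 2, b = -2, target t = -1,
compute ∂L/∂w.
∂L/∂w = -28

y = wx + b = (-3)(2) + -2 = -8
∂L/∂y = 2(y - t) = 2(-8 - -1) = -14
∂y/∂w = x = 2
∂L/∂w = ∂L/∂y · ∂y/∂w = -14 × 2 = -28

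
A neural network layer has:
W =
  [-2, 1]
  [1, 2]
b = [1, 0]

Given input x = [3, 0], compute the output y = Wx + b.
y = [-5, 3]

Wx = [-2×3 + 1×0, 1×3 + 2×0]
   = [-6, 3]
y = Wx + b = [-6 + 1, 3 + 0] = [-5, 3]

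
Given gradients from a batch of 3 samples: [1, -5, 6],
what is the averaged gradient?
Average gradient = 0.6667

Average = (1/3)(1 + -5 + 6) = 2/3 = 0.6667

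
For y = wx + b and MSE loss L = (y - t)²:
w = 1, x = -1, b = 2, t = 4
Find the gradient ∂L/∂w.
∂L/∂w = 6

y = wx + b = (1)(-1) + 2 = 1
∂L/∂y = 2(y - t) = 2(1 - 4) = -6
∂y/∂w = x = -1
∂L/∂w = ∂L/∂y · ∂y/∂w = -6 × -1 = 6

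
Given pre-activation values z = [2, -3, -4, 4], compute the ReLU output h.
h = [2, 0, 0, 4]

ReLU applied element-wise: max(0,2)=2, max(0,-3)=0, max(0,-4)=0, max(0,4)=4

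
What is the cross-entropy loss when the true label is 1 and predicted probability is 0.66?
L = 0.4155

L = -1·log(0.66) - 0·log(0.34) = -log(0.66) = 0.4155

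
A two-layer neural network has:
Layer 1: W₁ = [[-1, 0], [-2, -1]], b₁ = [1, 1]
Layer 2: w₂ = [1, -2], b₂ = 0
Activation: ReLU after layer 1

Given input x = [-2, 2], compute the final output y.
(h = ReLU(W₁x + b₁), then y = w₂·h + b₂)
y = -3

Layer 1 pre-activation: z₁ = [3, 3]
After ReLU: h = [3, 3]
Layer 2 output: y = 1×3 + -2×3 + 0 = -3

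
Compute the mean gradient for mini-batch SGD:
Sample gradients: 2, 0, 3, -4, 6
Average gradient = 1.4

Average = (1/5)(2 + 0 + 3 + -4 + 6) = 7/5 = 1.4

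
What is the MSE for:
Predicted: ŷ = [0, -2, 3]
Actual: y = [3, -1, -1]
MSE = 8.667

MSE = (1/3)((0-3)² + (-2--1)² + (3--1)²) = (1/3)(9 + 1 + 16) = 8.667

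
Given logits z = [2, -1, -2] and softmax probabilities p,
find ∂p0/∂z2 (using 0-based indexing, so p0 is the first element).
∂p0/∂z2 = -0.01605

p = softmax(z) = [0.9362, 0.04661, 0.01715]
p0 = 0.9362, p2 = 0.01715

∂p0/∂z2 = -p0 × p2 = -0.9362 × 0.01715 = -0.01605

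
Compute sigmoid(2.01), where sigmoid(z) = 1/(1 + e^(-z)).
0.8818

sigmoid(2.01) = 1/(1 + e^(-2.01)) = 1/(1 + 0.134) = 0.8818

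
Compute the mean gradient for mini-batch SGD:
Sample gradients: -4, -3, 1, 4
Average gradient = -0.5

Average = (1/4)(-4 + -3 + 1 + 4) = -2/4 = -0.5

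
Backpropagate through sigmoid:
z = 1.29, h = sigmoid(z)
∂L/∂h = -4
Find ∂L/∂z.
∂L/∂z = -0.677

σ(1.29) = 0.7841
σ'(1.29) = σ(1.29)(1 - σ(1.29)) = 0.7841 × 0.2159 = 0.1693
∂L/∂z = ∂L/∂h · σ'(z) = -4 × 0.1693 = -0.677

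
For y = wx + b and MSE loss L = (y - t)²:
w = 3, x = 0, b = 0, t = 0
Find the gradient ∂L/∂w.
∂L/∂w = 0

y = wx + b = (3)(0) + 0 = 0
∂L/∂y = 2(y - t) = 2(0 - 0) = 0
∂y/∂w = x = 0
∂L/∂w = ∂L/∂y · ∂y/∂w = 0 × 0 = 0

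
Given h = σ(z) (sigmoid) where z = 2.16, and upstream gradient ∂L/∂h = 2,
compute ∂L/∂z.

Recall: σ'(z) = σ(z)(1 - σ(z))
∂L/∂z = 0.1854

σ(2.16) = 0.8966
σ'(2.16) = σ(2.16)(1 - σ(2.16)) = 0.8966 × 0.1034 = 0.09271
∂L/∂z = ∂L/∂h · σ'(z) = 2 × 0.09271 = 0.1854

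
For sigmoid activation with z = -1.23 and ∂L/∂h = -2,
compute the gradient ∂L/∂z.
∂L/∂z = -0.35

σ(-1.23) = 0.2262
σ'(-1.23) = σ(-1.23)(1 - σ(-1.23)) = 0.2262 × 0.7738 = 0.175
∂L/∂z = ∂L/∂h · σ'(z) = -2 × 0.175 = -0.35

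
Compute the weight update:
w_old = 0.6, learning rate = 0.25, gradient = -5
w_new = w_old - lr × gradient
w_new = 1.85

w_new = w - η·∂L/∂w = 0.6 - 0.25×(-5) = 0.6 - (-1.25) = 1.85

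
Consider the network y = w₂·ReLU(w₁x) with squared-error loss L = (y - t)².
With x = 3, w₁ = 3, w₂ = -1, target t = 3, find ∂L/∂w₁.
∂L/∂w₁ = 72

Forward pass:
z = w₁x = 3×3 = 9
h = ReLU(9) = 9
y = w₂h = -1×9 = -9

Backward pass:
∂L/∂y = 2(y - t) = 2(-9 - 3) = -24
∂y/∂h = w₂ = -1
∂h/∂z = 1 (ReLU derivative)
∂z/∂w₁ = x = 3

∂L/∂w₁ = -24 × -1 × 1 × 3 = 72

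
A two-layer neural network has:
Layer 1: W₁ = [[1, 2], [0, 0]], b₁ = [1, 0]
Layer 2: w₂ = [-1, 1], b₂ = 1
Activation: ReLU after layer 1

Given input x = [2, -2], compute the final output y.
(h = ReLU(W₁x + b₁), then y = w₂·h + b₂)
y = 1

Layer 1 pre-activation: z₁ = [-1, 0]
After ReLU: h = [0, 0]
Layer 2 output: y = -1×0 + 1×0 + 1 = 1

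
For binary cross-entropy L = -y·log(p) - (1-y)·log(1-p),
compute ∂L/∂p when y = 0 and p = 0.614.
∂L/∂p = 2.591

∂L/∂p = -y/p + (1-y)/(1-p) = 0 + 1/0.386 = 2.591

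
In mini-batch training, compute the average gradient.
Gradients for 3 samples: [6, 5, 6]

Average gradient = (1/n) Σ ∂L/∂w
Average gradient = 5.667

Average = (1/3)(6 + 5 + 6) = 17/3 = 5.667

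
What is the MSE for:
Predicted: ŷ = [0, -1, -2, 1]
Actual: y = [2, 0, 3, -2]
MSE = 9.75

MSE = (1/4)((0-2)² + (-1-0)² + (-2-3)² + (1--2)²) = (1/4)(4 + 1 + 25 + 9) = 9.75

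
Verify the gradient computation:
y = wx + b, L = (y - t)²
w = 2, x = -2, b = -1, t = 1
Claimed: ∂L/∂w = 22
Incorrect

y = (2)(-2) + -1 = -5
∂L/∂y = 2(y - t) = 2(-5 - 1) = -12
∂y/∂w = x = -2
∂L/∂w = -12 × -2 = 24

Claimed value: 22
Incorrect: The correct gradient is 24.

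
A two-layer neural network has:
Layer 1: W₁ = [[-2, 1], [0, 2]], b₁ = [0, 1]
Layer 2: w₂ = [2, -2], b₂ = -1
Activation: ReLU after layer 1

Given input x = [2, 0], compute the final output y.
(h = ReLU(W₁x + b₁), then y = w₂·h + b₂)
y = -3

Layer 1 pre-activation: z₁ = [-4, 1]
After ReLU: h = [0, 1]
Layer 2 output: y = 2×0 + -2×1 + -1 = -3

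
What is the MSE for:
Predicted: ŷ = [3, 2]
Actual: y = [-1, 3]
MSE = 8.5

MSE = (1/2)((3--1)² + (2-3)²) = (1/2)(16 + 1) = 8.5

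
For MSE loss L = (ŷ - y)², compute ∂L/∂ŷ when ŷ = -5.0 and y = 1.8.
∂L/∂ŷ = -13.6

∂L/∂ŷ = 2(ŷ - y) = 2(-5.0 - 1.8) = 2(-6.8) = -13.6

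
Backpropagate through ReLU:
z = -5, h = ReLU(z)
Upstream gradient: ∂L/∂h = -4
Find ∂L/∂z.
∂L/∂z = 0

h = ReLU(-5) = 0
Since z < 0: ∂h/∂z = 0
∂L/∂z = ∂L/∂h · ∂h/∂z = -4 × 0 = 0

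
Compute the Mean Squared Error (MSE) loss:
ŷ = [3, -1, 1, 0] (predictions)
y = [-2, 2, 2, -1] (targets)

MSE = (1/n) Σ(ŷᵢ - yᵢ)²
MSE = 9

MSE = (1/4)((3--2)² + (-1-2)² + (1-2)² + (0--1)²) = (1/4)(25 + 9 + 1 + 1) = 9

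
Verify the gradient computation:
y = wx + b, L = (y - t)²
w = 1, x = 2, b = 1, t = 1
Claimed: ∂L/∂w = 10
Incorrect

y = (1)(2) + 1 = 3
∂L/∂y = 2(y - t) = 2(3 - 1) = 4
∂y/∂w = x = 2
∂L/∂w = 4 × 2 = 8

Claimed value: 10
Incorrect: The correct gradient is 8.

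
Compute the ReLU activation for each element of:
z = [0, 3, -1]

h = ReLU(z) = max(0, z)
h = [0, 3, 0]

ReLU applied element-wise: max(0,0)=0, max(0,3)=3, max(0,-1)=0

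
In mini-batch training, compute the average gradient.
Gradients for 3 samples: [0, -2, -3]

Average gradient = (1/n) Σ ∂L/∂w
Average gradient = -1.667

Average = (1/3)(0 + -2 + -3) = -5/3 = -1.667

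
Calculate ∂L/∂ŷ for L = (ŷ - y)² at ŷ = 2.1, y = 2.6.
∂L/∂ŷ = -1.0

∂L/∂ŷ = 2(ŷ - y) = 2(2.1 - 2.6) = 2(-0.5) = -1.0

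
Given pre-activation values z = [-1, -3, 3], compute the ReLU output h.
h = [0, 0, 3]

ReLU applied element-wise: max(0,-1)=0, max(0,-3)=0, max(0,3)=3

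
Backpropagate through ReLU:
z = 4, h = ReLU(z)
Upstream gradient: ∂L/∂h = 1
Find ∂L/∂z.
∂L/∂z = 1

h = ReLU(4) = 4
Since z > 0: ∂h/∂z = 1
∂L/∂z = ∂L/∂h · ∂h/∂z = 1 × 1 = 1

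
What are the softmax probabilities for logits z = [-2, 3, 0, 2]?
p = [0.0047, 0.702, 0.035, 0.2583]

exp(z) = [0.1353, 20.09, 1, 7.389]
Sum = 28.61
p = [0.0047, 0.702, 0.035, 0.2583]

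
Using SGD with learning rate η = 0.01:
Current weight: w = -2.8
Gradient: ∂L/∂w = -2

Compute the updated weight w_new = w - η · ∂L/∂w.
w_new = -2.78

w_new = w - η·∂L/∂w = -2.8 - 0.01×(-2) = -2.8 - (-0.02) = -2.78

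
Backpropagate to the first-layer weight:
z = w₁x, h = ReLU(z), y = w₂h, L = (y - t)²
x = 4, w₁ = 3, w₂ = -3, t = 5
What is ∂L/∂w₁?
∂L/∂w₁ = 984

Forward pass:
z = w₁x = 3×4 = 12
h = ReLU(12) = 12
y = w₂h = -3×12 = -36

Backward pass:
∂L/∂y = 2(y - t) = 2(-36 - 5) = -82
∂y/∂h = w₂ = -3
∂h/∂z = 1 (ReLU derivative)
∂z/∂w₁ = x = 4

∂L/∂w₁ = -82 × -3 × 1 × 4 = 984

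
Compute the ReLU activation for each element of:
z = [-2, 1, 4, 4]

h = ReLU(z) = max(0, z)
h = [0, 1, 4, 4]

ReLU applied element-wise: max(0,-2)=0, max(0,1)=1, max(0,4)=4, max(0,4)=4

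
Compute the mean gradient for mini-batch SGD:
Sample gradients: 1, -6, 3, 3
Average gradient = 0.25

Average = (1/4)(1 + -6 + 3 + 3) = 1/4 = 0.25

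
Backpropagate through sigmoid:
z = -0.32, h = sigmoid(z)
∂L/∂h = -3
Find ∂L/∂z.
∂L/∂z = -0.7311

σ(-0.32) = 0.4207
σ'(-0.32) = σ(-0.32)(1 - σ(-0.32)) = 0.4207 × 0.5793 = 0.2437
∂L/∂z = ∂L/∂h · σ'(z) = -3 × 0.2437 = -0.7311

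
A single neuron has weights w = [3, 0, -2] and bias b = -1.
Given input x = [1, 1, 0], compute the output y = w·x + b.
y = 2

y = (3)(1) + (0)(1) + (-2)(0) + -1 = 2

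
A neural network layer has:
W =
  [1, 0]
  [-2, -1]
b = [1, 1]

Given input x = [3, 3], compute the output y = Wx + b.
y = [4, -8]

Wx = [1×3 + 0×3, -2×3 + -1×3]
   = [3, -9]
y = Wx + b = [3 + 1, -9 + 1] = [4, -8]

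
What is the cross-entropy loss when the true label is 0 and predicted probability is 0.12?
L = 0.1278

L = -0·log(0.12) - 1·log(0.88) = -log(0.88) = 0.1278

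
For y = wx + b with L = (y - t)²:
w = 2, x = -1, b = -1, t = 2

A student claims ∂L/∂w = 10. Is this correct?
Correct

y = (2)(-1) + -1 = -3
∂L/∂y = 2(y - t) = 2(-3 - 2) = -10
∂y/∂w = x = -1
∂L/∂w = -10 × -1 = 10

Claimed value: 10
Correct: The correct gradient is 10.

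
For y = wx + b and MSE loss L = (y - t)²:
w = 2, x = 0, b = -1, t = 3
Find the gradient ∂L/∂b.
∂L/∂b = -8

y = wx + b = (2)(0) + -1 = -1
∂L/∂y = 2(y - t) = 2(-1 - 3) = -8
∂y/∂b = 1
∂L/∂b = ∂L/∂y · ∂y/∂b = -8 × 1 = -8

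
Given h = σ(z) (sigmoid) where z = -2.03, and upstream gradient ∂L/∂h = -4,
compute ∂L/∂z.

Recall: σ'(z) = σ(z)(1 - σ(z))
∂L/∂z = -0.4104

σ(-2.03) = 0.1161
σ'(-2.03) = σ(-2.03)(1 - σ(-2.03)) = 0.1161 × 0.8839 = 0.1026
∂L/∂z = ∂L/∂h · σ'(z) = -4 × 0.1026 = -0.4104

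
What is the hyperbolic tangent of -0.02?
-0.02

tanh(-0.02) = (e^(-0.02) - e^(0.02))/(e^(-0.02) + e^(0.02)) = -0.02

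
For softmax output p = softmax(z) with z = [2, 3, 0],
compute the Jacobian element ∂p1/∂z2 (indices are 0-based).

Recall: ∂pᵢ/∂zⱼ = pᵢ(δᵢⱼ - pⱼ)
∂p1/∂z2 = -0.02477

p = softmax(z) = [0.2595, 0.7054, 0.03512]
p1 = 0.7054, p2 = 0.03512

∂p1/∂z2 = -p1 × p2 = -0.7054 × 0.03512 = -0.02477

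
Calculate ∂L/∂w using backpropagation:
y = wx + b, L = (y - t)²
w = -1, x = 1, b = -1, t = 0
∂L/∂w = -4

y = wx + b = (-1)(1) + -1 = -2
∂L/∂y = 2(y - t) = 2(-2 - 0) = -4
∂y/∂w = x = 1
∂L/∂w = ∂L/∂y · ∂y/∂w = -4 × 1 = -4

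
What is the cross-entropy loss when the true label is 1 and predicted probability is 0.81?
L = 0.2107

L = -1·log(0.81) - 0·log(0.19) = -log(0.81) = 0.2107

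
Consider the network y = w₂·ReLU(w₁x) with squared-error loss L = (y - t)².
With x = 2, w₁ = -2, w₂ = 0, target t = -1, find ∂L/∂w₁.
∂L/∂w₁ = 0

Forward pass:
z = w₁x = -2×2 = -4
h = ReLU(-4) = 0
y = w₂h = 0×0 = 0

Backward pass:
∂L/∂y = 2(y - t) = 2(0 - -1) = 2
∂y/∂h = w₂ = 0
∂h/∂z = 0 (ReLU derivative)
∂z/∂w₁ = x = 2

∂L/∂w₁ = 2 × 0 × 0 × 2 = 0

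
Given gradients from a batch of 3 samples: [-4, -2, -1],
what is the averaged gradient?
Average gradient = -2.333

Average = (1/3)(-4 + -2 + -1) = -7/3 = -2.333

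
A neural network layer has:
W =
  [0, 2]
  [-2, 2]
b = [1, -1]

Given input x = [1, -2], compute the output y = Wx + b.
y = [-3, -7]

Wx = [0×1 + 2×-2, -2×1 + 2×-2]
   = [-4, -6]
y = Wx + b = [-4 + 1, -6 + -1] = [-3, -7]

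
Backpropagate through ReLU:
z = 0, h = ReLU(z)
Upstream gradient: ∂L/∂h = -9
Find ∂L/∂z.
∂L/∂z = 0

h = ReLU(0) = 0
At z = 0: ∂h/∂z = 0 (by convention)
∂L/∂z = ∂L/∂h · ∂h/∂z = -9 × 0 = 0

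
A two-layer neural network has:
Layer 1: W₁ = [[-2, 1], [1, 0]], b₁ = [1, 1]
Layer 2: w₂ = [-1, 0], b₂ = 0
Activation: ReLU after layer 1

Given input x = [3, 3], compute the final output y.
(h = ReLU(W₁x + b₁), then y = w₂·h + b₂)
y = 0

Layer 1 pre-activation: z₁ = [-2, 4]
After ReLU: h = [0, 4]
Layer 2 output: y = -1×0 + 0×4 + 0 = 0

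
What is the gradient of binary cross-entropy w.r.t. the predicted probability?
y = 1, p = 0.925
∂L/∂p = -1.081

∂L/∂p = -y/p + (1-y)/(1-p) = -1/0.925 + 0 = -1.081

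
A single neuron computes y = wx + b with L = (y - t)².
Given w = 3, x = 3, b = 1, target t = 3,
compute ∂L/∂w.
∂L/∂w = 42

y = wx + b = (3)(3) + 1 = 10
∂L/∂y = 2(y - t) = 2(10 - 3) = 14
∂y/∂w = x = 3
∂L/∂w = ∂L/∂y · ∂y/∂w = 14 × 3 = 42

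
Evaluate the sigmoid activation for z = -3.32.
0.03489

sigmoid(-3.32) = 1/(1 + e^(3.32)) = 1/(1 + 27.66) = 0.03489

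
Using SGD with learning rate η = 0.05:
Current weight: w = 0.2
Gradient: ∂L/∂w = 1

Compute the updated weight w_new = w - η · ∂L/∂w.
w_new = 0.15

w_new = w - η·∂L/∂w = 0.2 - 0.05×(1) = 0.2 - (0.05) = 0.15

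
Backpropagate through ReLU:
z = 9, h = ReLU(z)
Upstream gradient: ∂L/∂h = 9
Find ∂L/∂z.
∂L/∂z = 9

h = ReLU(9) = 9
Since z > 0: ∂h/∂z = 1
∂L/∂z = ∂L/∂h · ∂h/∂z = 9 × 1 = 9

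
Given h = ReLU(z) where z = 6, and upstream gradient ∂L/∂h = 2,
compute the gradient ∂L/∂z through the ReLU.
∂L/∂z = 2

h = ReLU(6) = 6
Since z > 0: ∂h/∂z = 1
∂L/∂z = ∂L/∂h · ∂h/∂z = 2 × 1 = 2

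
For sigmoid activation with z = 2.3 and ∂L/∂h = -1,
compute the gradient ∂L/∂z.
∂L/∂z = -0.08282

σ(2.3) = 0.9089
σ'(2.3) = σ(2.3)(1 - σ(2.3)) = 0.9089 × 0.09112 = 0.08282
∂L/∂z = ∂L/∂h · σ'(z) = -1 × 0.08282 = -0.08282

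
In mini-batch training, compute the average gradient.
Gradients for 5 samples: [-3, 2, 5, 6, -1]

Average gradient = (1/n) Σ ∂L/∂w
Average gradient = 1.8

Average = (1/5)(-3 + 2 + 5 + 6 + -1) = 9/5 = 1.8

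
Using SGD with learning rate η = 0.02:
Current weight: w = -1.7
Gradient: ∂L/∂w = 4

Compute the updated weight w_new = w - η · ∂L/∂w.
w_new = -1.78

w_new = w - η·∂L/∂w = -1.7 - 0.02×(4) = -1.7 - (0.08) = -1.78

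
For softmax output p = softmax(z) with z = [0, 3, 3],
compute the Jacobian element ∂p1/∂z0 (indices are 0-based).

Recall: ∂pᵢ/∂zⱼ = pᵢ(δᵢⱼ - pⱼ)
∂p1/∂z0 = -0.01185

p = softmax(z) = [0.02429, 0.4879, 0.4879]
p1 = 0.4879, p0 = 0.02429

∂p1/∂z0 = -p1 × p0 = -0.4879 × 0.02429 = -0.01185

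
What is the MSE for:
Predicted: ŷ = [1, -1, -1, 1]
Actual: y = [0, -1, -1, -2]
MSE = 2.5

MSE = (1/4)((1-0)² + (-1--1)² + (-1--1)² + (1--2)²) = (1/4)(1 + 0 + 0 + 9) = 2.5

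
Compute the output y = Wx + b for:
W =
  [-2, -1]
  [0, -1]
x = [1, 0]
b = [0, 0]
y = [-2, 0]

Wx = [-2×1 + -1×0, 0×1 + -1×0]
   = [-2, 0]
y = Wx + b = [-2 + 0, 0 + 0] = [-2, 0]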